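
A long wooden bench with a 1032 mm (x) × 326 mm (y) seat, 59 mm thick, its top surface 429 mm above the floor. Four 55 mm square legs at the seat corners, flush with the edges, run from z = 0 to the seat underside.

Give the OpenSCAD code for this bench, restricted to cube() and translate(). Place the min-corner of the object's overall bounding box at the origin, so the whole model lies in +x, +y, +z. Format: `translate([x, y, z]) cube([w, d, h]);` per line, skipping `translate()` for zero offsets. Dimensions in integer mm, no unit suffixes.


// leg_h = 429 − 59 = 370
translate([0, 0, 370]) cube([1032, 326, 59]);
cube([55, 55, 370]);
translate([0, 271, 0]) cube([55, 55, 370]);
translate([977, 0, 0]) cube([55, 55, 370]);
translate([977, 271, 0]) cube([55, 55, 370]);


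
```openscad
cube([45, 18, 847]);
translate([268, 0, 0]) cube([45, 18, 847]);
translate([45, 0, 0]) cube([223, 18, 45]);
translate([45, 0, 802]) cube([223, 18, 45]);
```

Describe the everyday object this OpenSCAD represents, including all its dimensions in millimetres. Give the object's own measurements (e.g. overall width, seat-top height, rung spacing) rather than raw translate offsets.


A rectangular picture frame lying in the x–z plane (depth along y). The opening is 223 mm wide (x) by 757 mm tall (z), surrounded by a border 45 mm wide on all four sides. The frame is 18 mm deep and is made of two full-height vertical stiles with two horizontal rails fitted between them.


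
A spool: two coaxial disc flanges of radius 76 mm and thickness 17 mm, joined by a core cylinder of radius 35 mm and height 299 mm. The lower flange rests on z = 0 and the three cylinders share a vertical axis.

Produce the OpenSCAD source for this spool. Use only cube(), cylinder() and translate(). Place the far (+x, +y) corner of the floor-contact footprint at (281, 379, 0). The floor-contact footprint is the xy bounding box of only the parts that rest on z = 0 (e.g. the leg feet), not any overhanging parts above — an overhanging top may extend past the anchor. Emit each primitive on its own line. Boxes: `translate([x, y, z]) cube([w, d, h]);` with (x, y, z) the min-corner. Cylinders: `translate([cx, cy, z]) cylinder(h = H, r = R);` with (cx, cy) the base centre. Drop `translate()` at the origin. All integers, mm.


translate([205, 303, 0]) cylinder(h = 17, r = 76);
translate([205, 303, 17]) cylinder(h = 299, r = 35);
translate([205, 303, 316]) cylinder(h = 17, r = 76);


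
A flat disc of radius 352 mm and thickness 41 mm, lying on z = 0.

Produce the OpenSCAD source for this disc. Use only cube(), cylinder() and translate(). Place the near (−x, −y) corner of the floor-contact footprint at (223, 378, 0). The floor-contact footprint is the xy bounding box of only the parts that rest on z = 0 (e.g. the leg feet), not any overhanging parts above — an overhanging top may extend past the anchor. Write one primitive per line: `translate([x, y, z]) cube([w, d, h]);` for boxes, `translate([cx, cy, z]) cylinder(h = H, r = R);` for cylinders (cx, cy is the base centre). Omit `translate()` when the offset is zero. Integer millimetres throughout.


translate([575, 730, 0]) cylinder(h = 41, r = 352);


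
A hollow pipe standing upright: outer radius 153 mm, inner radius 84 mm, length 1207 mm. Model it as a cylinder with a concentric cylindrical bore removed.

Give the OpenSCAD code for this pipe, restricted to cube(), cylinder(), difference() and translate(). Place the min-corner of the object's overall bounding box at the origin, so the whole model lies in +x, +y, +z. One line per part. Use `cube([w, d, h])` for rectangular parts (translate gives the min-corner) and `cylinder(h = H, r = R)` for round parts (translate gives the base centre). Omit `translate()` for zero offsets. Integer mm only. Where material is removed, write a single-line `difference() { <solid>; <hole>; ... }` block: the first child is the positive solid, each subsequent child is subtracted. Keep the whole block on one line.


difference() { translate([153, 153, 0]) cylinder(h = 1207, r = 153); translate([153, 153, 0]) cylinder(h = 1207, r = 84); }


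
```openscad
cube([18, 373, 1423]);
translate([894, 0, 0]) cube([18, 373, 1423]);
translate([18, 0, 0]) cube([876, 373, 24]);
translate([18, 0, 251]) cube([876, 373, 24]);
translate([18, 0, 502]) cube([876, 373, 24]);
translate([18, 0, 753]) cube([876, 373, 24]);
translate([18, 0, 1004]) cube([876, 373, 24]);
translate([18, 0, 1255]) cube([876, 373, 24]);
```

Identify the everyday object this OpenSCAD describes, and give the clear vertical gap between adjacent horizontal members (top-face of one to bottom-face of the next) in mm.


A bookshelf. The clear shelf gap is 227 mm.

Two tall side panels with 6 horizontal boards between them — a bookshelf. The first two shelf undersides are at z = 0 and z = 251; with shelf thickness 24, the clear gap is 251 − 0 − 24 = 227 mm.


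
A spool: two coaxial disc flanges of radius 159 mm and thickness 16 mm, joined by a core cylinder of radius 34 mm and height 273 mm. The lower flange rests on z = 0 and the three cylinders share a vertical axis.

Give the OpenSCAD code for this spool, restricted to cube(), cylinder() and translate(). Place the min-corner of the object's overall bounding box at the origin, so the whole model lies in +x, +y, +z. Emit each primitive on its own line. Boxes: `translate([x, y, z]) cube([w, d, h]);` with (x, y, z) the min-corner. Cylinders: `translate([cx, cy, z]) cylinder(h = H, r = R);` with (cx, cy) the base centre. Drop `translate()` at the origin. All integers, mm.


translate([159, 159, 0]) cylinder(h = 16, r = 159);
translate([159, 159, 16]) cylinder(h = 273, r = 34);
translate([159, 159, 289]) cylinder(h = 16, r = 159);


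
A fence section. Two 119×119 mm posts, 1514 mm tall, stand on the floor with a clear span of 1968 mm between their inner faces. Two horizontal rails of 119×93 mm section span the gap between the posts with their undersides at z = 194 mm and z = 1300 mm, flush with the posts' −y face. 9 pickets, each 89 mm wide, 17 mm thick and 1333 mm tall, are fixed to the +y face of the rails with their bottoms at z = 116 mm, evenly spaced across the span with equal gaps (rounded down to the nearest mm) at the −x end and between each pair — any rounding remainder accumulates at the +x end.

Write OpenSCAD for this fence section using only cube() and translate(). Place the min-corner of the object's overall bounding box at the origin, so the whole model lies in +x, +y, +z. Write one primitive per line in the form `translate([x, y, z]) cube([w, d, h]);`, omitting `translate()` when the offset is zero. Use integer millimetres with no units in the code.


cube([119, 119, 1514]);
translate([2087, 0, 0]) cube([119, 119, 1514]);
translate([119, 0, 194]) cube([1968, 119, 93]);
translate([119, 0, 1300]) cube([1968, 119, 93]);
translate([235, 119, 116]) cube([89, 17, 1333]);
translate([440, 119, 116]) cube([89, 17, 1333]);
translate([645, 119, 116]) cube([89, 17, 1333]);
translate([850, 119, 116]) cube([89, 17, 1333]);
translate([1055, 119, 116]) cube([89, 17, 1333]);
translate([1260, 119, 116]) cube([89, 17, 1333]);
translate([1465, 119, 116]) cube([89, 17, 1333]);
translate([1670, 119, 116]) cube([89, 17, 1333]);
translate([1875, 119, 116]) cube([89, 17, 1333]);


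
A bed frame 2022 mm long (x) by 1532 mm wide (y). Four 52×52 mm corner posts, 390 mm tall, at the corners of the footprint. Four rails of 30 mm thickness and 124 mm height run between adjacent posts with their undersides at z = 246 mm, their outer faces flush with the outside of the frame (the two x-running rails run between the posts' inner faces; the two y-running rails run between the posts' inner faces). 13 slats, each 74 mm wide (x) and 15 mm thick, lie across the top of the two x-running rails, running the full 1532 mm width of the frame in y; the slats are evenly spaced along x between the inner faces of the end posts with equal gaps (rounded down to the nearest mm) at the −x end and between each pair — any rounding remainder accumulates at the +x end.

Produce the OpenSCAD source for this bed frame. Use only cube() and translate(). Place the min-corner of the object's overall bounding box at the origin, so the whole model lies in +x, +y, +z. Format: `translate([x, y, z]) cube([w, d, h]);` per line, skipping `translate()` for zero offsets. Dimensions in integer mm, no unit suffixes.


cube([52, 52, 390]);
translate([0, 1480, 0]) cube([52, 52, 390]);
translate([1970, 0, 0]) cube([52, 52, 390]);
translate([1970, 1480, 0]) cube([52, 52, 390]);
translate([52, 0, 246]) cube([1918, 30, 124]);
translate([52, 1502, 246]) cube([1918, 30, 124]);
translate([0, 52, 246]) cube([30, 1428, 124]);
translate([1992, 52, 246]) cube([30, 1428, 124]);
translate([120, 0, 370]) cube([74, 1532, 15]);
translate([262, 0, 370]) cube([74, 1532, 15]);
translate([404, 0, 370]) cube([74, 1532, 15]);
translate([546, 0, 370]) cube([74, 1532, 15]);
translate([688, 0, 370]) cube([74, 1532, 15]);
translate([830, 0, 370]) cube([74, 1532, 15]);
translate([972, 0, 370]) cube([74, 1532, 15]);
translate([1114, 0, 370]) cube([74, 1532, 15]);
translate([1256, 0, 370]) cube([74, 1532, 15]);
translate([1398, 0, 370]) cube([74, 1532, 15]);
translate([1540, 0, 370]) cube([74, 1532, 15]);
translate([1682, 0, 370]) cube([74, 1532, 15]);
translate([1824, 0, 370]) cube([74, 1532, 15]);


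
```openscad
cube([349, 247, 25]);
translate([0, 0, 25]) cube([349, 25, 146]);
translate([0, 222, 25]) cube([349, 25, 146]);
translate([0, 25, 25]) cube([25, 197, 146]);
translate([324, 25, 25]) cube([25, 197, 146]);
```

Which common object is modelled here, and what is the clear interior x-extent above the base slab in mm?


An open box. The internal width is 299 mm.

A 349×247 base slab with four walls standing on it — an open box. The base is 349 mm wide and the walls are 25 mm thick, so the internal width is 349 − 2 × 25 = 299 mm.


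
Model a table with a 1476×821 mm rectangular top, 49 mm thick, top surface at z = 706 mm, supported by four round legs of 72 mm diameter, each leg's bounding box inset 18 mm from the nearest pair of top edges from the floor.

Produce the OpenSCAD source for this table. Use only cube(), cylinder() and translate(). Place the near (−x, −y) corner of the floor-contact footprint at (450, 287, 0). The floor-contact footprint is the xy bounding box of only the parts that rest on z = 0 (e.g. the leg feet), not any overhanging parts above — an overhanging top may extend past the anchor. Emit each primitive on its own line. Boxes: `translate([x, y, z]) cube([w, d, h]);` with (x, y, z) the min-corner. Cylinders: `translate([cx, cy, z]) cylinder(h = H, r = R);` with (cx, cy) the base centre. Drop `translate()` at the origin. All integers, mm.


translate([432, 269, 657]) cube([1476, 821, 49]);
translate([486, 323, 0]) cylinder(h = 657, r = 36);
translate([1854, 323, 0]) cylinder(h = 657, r = 36);
translate([486, 1036, 0]) cylinder(h = 657, r = 36);
translate([1854, 1036, 0]) cylinder(h = 657, r = 36);


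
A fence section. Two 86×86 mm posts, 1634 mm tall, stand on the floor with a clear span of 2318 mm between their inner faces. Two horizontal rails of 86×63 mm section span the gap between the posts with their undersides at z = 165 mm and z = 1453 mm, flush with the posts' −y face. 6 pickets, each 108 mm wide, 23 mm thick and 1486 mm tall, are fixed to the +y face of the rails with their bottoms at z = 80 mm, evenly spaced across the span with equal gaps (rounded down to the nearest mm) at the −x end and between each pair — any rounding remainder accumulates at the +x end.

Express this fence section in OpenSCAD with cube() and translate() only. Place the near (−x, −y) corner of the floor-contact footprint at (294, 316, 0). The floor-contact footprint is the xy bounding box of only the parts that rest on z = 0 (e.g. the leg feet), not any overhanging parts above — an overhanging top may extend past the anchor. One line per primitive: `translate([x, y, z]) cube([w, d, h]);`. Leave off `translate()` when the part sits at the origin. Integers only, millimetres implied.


translate([294, 316, 0]) cube([86, 86, 1634]);
translate([2698, 316, 0]) cube([86, 86, 1634]);
translate([380, 316, 165]) cube([2318, 86, 63]);
translate([380, 316, 1453]) cube([2318, 86, 63]);
translate([618, 402, 80]) cube([108, 23, 1486]);
translate([964, 402, 80]) cube([108, 23, 1486]);
translate([1310, 402, 80]) cube([108, 23, 1486]);
translate([1656, 402, 80]) cube([108, 23, 1486]);
translate([2002, 402, 80]) cube([108, 23, 1486]);
translate([2348, 402, 80]) cube([108, 23, 1486]);


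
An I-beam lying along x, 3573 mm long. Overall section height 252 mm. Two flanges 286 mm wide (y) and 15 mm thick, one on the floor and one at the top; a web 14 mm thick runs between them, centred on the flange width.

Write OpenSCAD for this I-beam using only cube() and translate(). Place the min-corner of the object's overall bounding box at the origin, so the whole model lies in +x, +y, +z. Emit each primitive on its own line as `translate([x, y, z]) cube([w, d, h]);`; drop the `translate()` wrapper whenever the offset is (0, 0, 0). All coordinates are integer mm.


cube([3573, 286, 15]);
translate([0, 136, 15]) cube([3573, 14, 222]);
translate([0, 0, 237]) cube([3573, 286, 15]);


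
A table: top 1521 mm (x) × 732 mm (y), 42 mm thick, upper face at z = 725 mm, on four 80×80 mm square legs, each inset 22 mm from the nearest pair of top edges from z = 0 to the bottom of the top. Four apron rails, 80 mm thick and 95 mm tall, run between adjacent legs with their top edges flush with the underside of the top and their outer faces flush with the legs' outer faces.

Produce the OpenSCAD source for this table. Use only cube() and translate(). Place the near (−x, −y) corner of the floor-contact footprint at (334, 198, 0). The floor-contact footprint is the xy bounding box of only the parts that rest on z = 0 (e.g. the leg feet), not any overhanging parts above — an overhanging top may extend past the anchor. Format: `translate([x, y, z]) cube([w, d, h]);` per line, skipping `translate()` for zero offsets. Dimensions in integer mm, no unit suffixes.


// leg_h = 725 - 42 = 683
// apron z = 683 - 95 = 588
translate([312, 176, 683]) cube([1521, 732, 42]);
translate([334, 198, 0]) cube([80, 80, 683]);
translate([1731, 198, 0]) cube([80, 80, 683]);
translate([334, 806, 0]) cube([80, 80, 683]);
translate([1731, 806, 0]) cube([80, 80, 683]);
translate([414, 198, 588]) cube([1317, 80, 95]);
translate([414, 806, 588]) cube([1317, 80, 95]);
translate([334, 278, 588]) cube([80, 528, 95]);
translate([1731, 278, 588]) cube([80, 528, 95]);


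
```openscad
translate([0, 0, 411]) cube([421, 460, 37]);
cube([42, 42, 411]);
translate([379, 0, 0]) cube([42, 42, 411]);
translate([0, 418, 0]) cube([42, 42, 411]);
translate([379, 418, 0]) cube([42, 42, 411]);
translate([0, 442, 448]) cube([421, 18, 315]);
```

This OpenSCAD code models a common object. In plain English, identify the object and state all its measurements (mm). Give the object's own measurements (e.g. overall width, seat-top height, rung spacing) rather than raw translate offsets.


A chair. The seat is a 421×460×37 mm slab with its top at z = 448 mm, on four 42×42 mm corner legs (flush with the seat edges, standing on z = 0). A flat backrest 18 mm thick, 315 mm tall, spans the full seat width and rises from the seat top along its +y edge, rear face flush with the rear of the seat.


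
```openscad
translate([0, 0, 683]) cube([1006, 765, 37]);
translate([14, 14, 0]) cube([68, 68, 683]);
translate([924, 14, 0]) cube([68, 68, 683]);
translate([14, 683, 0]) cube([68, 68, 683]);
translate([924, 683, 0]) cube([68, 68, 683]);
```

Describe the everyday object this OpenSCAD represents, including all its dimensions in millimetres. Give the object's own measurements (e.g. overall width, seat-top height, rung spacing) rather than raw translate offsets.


A table: top 1006 mm (x) × 765 mm (y), 37 mm thick, upper face at z = 720 mm, on four 68×68 mm square legs, each inset 14 mm from the nearest pair of top edges from z = 0 to the bottom of the top.


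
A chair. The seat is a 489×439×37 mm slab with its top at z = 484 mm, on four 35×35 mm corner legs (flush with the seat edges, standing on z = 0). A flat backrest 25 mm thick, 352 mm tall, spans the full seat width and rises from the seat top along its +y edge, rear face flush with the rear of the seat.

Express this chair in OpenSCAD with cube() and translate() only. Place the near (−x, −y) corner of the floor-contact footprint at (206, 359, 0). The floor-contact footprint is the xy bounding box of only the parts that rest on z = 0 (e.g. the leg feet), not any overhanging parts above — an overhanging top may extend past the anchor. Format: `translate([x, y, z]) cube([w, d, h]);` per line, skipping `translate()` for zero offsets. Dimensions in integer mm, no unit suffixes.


translate([206, 359, 447]) cube([489, 439, 37]);
translate([206, 359, 0]) cube([35, 35, 447]);
translate([660, 359, 0]) cube([35, 35, 447]);
translate([206, 763, 0]) cube([35, 35, 447]);
translate([660, 763, 0]) cube([35, 35, 447]);
translate([206, 773, 484]) cube([489, 25, 352]);


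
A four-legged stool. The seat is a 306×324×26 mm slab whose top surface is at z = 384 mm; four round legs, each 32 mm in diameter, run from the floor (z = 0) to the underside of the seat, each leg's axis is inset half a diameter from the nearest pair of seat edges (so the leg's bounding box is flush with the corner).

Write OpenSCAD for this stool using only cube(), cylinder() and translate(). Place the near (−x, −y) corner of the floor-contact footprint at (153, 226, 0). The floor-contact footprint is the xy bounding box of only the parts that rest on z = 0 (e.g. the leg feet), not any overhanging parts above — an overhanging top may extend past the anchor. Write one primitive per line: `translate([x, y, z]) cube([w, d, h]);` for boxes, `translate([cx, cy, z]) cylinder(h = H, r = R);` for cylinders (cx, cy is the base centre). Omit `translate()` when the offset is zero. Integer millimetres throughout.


translate([153, 226, 358]) cube([306, 324, 26]);
translate([169, 242, 0]) cylinder(h = 358, r = 16);
translate([443, 242, 0]) cylinder(h = 358, r = 16);
translate([169, 534, 0]) cylinder(h = 358, r = 16);
translate([443, 534, 0]) cylinder(h = 358, r = 16);


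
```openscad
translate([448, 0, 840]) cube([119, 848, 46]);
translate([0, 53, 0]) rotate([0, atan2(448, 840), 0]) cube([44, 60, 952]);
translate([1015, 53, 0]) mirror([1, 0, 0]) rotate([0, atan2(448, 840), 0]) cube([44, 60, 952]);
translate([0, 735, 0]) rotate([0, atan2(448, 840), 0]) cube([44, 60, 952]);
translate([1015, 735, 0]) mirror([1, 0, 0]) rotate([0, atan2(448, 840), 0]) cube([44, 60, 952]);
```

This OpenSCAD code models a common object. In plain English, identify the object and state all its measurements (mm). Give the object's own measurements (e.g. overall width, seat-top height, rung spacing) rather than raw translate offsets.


A sawhorse. A 119×848×46 mm beam (x, y, z) sits on two A-frame leg pairs. Each pair is two raked legs of 44×60 mm section (60 mm along y) splaying symmetrically in x. Each leg rises 840 mm vertically over 448 mm of horizontal reach and is 952 mm long along its own axis. Every leg's outer bottom edge rests on the floor and its outer top edge meets a bottom edge of the beam — the left legs (tilting toward +x) meet the beam's −x bottom edge, the right legs (their mirror images, tilting toward −x) meet its +x bottom edge — so the leg tops tuck under the beam, the beam's underside is 840 mm above the floor, and the feet are 1015 mm apart outside-to-outside with the beam centred between them. The two leg pairs are set in 53 mm from either end of the beam.


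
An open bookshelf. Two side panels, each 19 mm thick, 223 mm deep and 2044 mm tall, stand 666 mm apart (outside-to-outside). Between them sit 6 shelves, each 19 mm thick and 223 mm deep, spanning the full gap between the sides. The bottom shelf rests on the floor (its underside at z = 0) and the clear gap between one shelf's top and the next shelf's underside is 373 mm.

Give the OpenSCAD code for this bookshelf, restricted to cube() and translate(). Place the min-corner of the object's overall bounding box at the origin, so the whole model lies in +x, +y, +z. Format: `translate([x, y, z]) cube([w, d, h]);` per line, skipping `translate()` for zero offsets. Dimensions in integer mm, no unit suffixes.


cube([19, 223, 2044]);
translate([647, 0, 0]) cube([19, 223, 2044]);
translate([19, 0, 0]) cube([628, 223, 19]);
translate([19, 0, 392]) cube([628, 223, 19]);
translate([19, 0, 784]) cube([628, 223, 19]);
translate([19, 0, 1176]) cube([628, 223, 19]);
translate([19, 0, 1568]) cube([628, 223, 19]);
translate([19, 0, 1960]) cube([628, 223, 19]);


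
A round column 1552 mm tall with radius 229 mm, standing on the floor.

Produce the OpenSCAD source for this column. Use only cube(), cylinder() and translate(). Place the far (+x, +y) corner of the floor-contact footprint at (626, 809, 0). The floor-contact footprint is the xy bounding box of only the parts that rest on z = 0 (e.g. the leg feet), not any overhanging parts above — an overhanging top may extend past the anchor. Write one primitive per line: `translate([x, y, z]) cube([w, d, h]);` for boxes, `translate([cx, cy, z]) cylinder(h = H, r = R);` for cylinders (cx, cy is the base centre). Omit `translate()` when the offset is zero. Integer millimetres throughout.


translate([397, 580, 0]) cylinder(h = 1552, r = 229);


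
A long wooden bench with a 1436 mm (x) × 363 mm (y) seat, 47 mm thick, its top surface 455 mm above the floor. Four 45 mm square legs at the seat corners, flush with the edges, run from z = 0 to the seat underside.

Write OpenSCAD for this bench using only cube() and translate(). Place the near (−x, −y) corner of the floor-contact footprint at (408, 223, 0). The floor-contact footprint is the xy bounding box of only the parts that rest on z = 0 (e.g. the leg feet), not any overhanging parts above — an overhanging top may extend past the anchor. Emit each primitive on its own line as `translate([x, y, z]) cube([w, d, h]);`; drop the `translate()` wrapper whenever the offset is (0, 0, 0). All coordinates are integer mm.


translate([408, 223, 408]) cube([1436, 363, 47]);
translate([408, 223, 0]) cube([45, 45, 408]);
translate([408, 541, 0]) cube([45, 45, 408]);
translate([1799, 223, 0]) cube([45, 45, 408]);
translate([1799, 541, 0]) cube([45, 45, 408]);


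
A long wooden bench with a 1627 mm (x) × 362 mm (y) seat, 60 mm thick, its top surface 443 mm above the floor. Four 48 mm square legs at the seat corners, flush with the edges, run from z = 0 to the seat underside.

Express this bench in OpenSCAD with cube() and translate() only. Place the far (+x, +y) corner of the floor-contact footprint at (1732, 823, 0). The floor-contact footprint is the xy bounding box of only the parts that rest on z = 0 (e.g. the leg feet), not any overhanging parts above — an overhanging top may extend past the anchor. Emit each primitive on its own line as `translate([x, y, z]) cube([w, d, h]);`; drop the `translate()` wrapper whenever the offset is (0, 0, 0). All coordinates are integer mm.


translate([105, 461, 383]) cube([1627, 362, 60]);
translate([105, 461, 0]) cube([48, 48, 383]);
translate([105, 775, 0]) cube([48, 48, 383]);
translate([1684, 461, 0]) cube([48, 48, 383]);
translate([1684, 775, 0]) cube([48, 48, 383]);


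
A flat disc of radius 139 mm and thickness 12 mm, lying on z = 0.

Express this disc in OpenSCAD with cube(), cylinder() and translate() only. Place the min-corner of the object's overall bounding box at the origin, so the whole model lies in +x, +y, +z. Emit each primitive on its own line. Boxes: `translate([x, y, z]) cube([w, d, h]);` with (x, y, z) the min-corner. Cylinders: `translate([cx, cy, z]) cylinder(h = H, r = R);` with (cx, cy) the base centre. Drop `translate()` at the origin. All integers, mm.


translate([139, 139, 0]) cylinder(h = 12, r = 139);


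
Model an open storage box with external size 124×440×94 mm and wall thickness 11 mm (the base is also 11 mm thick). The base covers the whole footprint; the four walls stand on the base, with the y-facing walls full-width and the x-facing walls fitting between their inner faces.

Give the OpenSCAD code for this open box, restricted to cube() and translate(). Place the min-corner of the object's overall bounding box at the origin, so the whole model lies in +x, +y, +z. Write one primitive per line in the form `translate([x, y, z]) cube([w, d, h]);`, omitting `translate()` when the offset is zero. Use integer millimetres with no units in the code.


cube([124, 440, 11]);
translate([0, 0, 11]) cube([124, 11, 83]);
translate([0, 429, 11]) cube([124, 11, 83]);
translate([0, 11, 11]) cube([11, 418, 83]);
translate([113, 11, 11]) cube([11, 418, 83]);


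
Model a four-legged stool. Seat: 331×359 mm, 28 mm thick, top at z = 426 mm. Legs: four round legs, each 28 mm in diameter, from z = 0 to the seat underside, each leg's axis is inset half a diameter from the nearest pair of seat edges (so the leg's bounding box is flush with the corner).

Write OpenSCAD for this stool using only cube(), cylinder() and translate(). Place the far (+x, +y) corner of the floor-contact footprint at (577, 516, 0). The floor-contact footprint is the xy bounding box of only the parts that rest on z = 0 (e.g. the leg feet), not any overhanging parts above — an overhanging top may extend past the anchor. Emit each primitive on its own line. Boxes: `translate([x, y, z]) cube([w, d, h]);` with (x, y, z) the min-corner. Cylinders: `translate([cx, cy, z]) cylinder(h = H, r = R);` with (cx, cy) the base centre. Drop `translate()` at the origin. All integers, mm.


translate([246, 157, 398]) cube([331, 359, 28]);
translate([260, 171, 0]) cylinder(h = 398, r = 14);
translate([563, 171, 0]) cylinder(h = 398, r = 14);
translate([260, 502, 0]) cylinder(h = 398, r = 14);
translate([563, 502, 0]) cylinder(h = 398, r = 14);


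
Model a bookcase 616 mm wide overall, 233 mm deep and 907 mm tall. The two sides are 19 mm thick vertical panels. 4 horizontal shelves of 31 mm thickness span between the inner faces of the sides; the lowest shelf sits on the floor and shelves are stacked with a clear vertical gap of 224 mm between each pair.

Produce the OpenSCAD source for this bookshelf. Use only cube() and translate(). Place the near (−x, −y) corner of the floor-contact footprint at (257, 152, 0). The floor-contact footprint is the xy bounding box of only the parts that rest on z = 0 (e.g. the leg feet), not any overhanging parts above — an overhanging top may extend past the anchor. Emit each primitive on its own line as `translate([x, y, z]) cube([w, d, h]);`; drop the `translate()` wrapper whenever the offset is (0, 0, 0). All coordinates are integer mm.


translate([257, 152, 0]) cube([19, 233, 907]);
translate([854, 152, 0]) cube([19, 233, 907]);
translate([276, 152, 0]) cube([578, 233, 31]);
translate([276, 152, 255]) cube([578, 233, 31]);
translate([276, 152, 510]) cube([578, 233, 31]);
translate([276, 152, 765]) cube([578, 233, 31]);


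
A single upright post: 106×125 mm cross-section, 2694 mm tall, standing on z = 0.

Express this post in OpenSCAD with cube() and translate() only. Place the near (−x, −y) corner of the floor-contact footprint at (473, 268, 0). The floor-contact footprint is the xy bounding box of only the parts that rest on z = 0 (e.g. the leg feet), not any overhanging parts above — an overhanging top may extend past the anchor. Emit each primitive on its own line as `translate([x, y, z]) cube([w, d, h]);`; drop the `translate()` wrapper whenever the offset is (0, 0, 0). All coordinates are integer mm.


translate([473, 268, 0]) cube([106, 125, 2694]);


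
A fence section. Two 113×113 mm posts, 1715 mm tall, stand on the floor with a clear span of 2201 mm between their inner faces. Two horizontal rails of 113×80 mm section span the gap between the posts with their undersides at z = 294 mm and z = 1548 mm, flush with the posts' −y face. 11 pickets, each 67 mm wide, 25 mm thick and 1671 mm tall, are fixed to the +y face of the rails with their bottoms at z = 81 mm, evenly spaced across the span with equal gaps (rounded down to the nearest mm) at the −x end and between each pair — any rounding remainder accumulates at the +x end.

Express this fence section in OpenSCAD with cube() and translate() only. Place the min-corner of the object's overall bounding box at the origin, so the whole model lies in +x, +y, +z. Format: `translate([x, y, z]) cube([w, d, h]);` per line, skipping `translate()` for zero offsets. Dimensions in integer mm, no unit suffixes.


cube([113, 113, 1715]);
translate([2314, 0, 0]) cube([113, 113, 1715]);
translate([113, 0, 294]) cube([2201, 113, 80]);
translate([113, 0, 1548]) cube([2201, 113, 80]);
translate([235, 113, 81]) cube([67, 25, 1671]);
translate([424, 113, 81]) cube([67, 25, 1671]);
translate([613, 113, 81]) cube([67, 25, 1671]);
translate([802, 113, 81]) cube([67, 25, 1671]);
translate([991, 113, 81]) cube([67, 25, 1671]);
translate([1180, 113, 81]) cube([67, 25, 1671]);
translate([1369, 113, 81]) cube([67, 25, 1671]);
translate([1558, 113, 81]) cube([67, 25, 1671]);
translate([1747, 113, 81]) cube([67, 25, 1671]);
translate([1936, 113, 81]) cube([67, 25, 1671]);
translate([2125, 113, 81]) cube([67, 25, 1671]);


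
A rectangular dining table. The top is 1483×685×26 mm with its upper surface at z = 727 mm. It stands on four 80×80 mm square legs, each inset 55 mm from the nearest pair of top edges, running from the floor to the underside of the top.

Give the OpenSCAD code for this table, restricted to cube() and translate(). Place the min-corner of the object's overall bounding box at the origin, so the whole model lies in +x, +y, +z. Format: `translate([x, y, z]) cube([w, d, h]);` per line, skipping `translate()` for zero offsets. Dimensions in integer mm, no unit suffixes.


translate([0, 0, 701]) cube([1483, 685, 26]);
translate([55, 55, 0]) cube([80, 80, 701]);
translate([1348, 55, 0]) cube([80, 80, 701]);
translate([55, 550, 0]) cube([80, 80, 701]);
translate([1348, 550, 0]) cube([80, 80, 701]);


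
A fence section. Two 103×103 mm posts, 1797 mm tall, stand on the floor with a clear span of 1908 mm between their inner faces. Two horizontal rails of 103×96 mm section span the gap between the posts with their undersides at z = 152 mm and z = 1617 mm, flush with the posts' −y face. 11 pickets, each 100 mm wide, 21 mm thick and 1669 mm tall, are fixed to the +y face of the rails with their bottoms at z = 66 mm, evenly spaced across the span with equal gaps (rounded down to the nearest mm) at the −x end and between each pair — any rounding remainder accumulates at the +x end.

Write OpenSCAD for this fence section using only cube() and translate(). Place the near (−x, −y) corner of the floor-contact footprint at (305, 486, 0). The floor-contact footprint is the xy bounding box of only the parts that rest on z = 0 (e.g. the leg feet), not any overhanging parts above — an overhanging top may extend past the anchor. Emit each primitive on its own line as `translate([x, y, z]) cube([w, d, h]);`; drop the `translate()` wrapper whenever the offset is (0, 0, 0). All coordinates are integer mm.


translate([305, 486, 0]) cube([103, 103, 1797]);
translate([2316, 486, 0]) cube([103, 103, 1797]);
translate([408, 486, 152]) cube([1908, 103, 96]);
translate([408, 486, 1617]) cube([1908, 103, 96]);
translate([475, 589, 66]) cube([100, 21, 1669]);
translate([642, 589, 66]) cube([100, 21, 1669]);
translate([809, 589, 66]) cube([100, 21, 1669]);
translate([976, 589, 66]) cube([100, 21, 1669]);
translate([1143, 589, 66]) cube([100, 21, 1669]);
translate([1310, 589, 66]) cube([100, 21, 1669]);
translate([1477, 589, 66]) cube([100, 21, 1669]);
translate([1644, 589, 66]) cube([100, 21, 1669]);
translate([1811, 589, 66]) cube([100, 21, 1669]);
translate([1978, 589, 66]) cube([100, 21, 1669]);
translate([2145, 589, 66]) cube([100, 21, 1669]);


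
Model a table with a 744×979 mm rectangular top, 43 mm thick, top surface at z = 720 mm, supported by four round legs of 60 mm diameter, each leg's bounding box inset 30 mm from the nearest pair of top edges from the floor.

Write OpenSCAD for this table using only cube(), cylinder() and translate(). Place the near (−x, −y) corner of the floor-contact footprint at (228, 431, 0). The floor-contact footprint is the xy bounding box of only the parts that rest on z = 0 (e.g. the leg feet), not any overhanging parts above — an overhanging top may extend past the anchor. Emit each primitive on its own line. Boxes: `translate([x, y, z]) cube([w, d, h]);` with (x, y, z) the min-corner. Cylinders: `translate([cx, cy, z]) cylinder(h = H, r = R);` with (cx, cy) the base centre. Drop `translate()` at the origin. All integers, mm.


translate([198, 401, 677]) cube([744, 979, 43]);
translate([258, 461, 0]) cylinder(h = 677, r = 30);
translate([882, 461, 0]) cylinder(h = 677, r = 30);
translate([258, 1320, 0]) cylinder(h = 677, r = 30);
translate([882, 1320, 0]) cylinder(h = 677, r = 30);


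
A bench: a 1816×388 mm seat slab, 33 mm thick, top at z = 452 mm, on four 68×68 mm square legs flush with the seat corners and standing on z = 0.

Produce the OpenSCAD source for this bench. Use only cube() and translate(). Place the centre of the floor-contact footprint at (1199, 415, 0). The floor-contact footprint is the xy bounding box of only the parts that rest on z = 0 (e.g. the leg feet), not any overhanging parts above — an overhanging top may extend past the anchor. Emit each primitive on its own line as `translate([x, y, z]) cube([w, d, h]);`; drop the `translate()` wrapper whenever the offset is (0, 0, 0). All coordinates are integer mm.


translate([291, 221, 419]) cube([1816, 388, 33]);
translate([291, 221, 0]) cube([68, 68, 419]);
translate([291, 541, 0]) cube([68, 68, 419]);
translate([2039, 221, 0]) cube([68, 68, 419]);
translate([2039, 541, 0]) cube([68, 68, 419]);


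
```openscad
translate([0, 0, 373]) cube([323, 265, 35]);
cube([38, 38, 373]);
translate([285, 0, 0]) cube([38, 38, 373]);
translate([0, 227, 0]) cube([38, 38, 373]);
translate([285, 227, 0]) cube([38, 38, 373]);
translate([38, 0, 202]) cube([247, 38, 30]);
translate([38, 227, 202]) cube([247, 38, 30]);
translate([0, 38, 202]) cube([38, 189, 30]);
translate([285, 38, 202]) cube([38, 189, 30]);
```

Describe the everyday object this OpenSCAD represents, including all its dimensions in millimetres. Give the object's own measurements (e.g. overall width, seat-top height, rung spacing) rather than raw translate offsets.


A four-legged stool. The seat is a 323×265×35 mm slab whose top surface is at z = 408 mm; four square legs, each 38×38 mm in cross-section, run from the floor (z = 0) to the underside of the seat, each flush with a corner of the seat. Four stretchers, 38 mm wide and 30 mm tall, connect adjacent legs with their undersides at z = 202 mm, each running between the inner faces of the legs it joins and aligned with the legs' outer faces on the other axis.


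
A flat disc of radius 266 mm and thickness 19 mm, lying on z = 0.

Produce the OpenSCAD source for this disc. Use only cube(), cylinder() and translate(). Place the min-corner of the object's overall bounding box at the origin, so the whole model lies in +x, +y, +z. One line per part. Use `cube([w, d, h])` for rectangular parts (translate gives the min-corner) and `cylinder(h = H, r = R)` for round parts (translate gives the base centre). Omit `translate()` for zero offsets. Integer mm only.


translate([266, 266, 0]) cylinder(h = 19, r = 266);


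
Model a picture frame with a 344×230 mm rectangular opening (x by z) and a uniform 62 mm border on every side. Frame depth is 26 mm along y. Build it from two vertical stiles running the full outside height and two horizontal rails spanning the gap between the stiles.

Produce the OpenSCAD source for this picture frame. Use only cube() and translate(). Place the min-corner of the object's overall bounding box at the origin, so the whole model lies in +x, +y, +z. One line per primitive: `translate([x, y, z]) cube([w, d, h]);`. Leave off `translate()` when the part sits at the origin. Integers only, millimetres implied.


cube([62, 26, 354]);
translate([406, 0, 0]) cube([62, 26, 354]);
translate([62, 0, 0]) cube([344, 26, 62]);
translate([62, 0, 292]) cube([344, 26, 62]);


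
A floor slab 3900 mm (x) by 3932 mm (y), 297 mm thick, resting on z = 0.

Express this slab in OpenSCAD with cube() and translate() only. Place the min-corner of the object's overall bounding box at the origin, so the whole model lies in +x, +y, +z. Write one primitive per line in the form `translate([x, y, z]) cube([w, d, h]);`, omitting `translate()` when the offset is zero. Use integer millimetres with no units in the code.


cube([3900, 3932, 297]);


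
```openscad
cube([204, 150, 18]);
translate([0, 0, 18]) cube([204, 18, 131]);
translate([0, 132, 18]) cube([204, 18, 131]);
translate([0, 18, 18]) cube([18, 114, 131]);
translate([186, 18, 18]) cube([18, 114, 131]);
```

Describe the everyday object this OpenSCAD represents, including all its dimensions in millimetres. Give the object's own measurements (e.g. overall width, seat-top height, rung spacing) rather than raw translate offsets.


An open-topped rectangular box: outside dimensions 204×150×149 mm, with a uniform wall and base thickness of 18 mm. The base is a full 204×150 slab on the floor; four walls sit on top of the base. The front and back walls (the −y and +y sides) span the full width; the two side walls fit between them.


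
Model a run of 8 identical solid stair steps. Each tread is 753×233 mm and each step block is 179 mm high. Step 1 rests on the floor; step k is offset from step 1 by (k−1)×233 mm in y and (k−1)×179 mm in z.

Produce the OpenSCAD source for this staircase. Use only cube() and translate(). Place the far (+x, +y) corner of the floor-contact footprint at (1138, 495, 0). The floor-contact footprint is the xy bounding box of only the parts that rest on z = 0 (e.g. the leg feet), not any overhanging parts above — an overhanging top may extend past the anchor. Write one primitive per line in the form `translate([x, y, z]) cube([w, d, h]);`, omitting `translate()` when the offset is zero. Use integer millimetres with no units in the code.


translate([385, 262, 0]) cube([753, 233, 179]);
translate([385, 495, 179]) cube([753, 233, 179]);
translate([385, 728, 358]) cube([753, 233, 179]);
translate([385, 961, 537]) cube([753, 233, 179]);
translate([385, 1194, 716]) cube([753, 233, 179]);
translate([385, 1427, 895]) cube([753, 233, 179]);
translate([385, 1660, 1074]) cube([753, 233, 179]);
translate([385, 1893, 1253]) cube([753, 233, 179]);


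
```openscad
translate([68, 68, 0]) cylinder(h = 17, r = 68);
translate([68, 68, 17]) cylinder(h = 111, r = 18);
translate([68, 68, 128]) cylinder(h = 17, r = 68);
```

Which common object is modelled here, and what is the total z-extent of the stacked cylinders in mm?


A spool. The overall height is 145 mm.

Three coaxial cylinders, large–small–large — a spool. Two 17 mm flanges and a 111 mm core give 17 + 111 + 17 = 145 mm.


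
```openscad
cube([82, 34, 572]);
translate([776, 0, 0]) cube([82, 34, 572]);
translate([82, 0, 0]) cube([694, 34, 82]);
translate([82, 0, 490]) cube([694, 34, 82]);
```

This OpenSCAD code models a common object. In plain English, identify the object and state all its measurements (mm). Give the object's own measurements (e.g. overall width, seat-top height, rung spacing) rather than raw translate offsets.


A rectangular picture frame lying in the x–z plane (depth along y). The opening is 694 mm wide (x) by 408 mm tall (z), surrounded by a border 82 mm wide on all four sides. The frame is 34 mm deep and is made of two full-height vertical stiles with two horizontal rails fitted between them.


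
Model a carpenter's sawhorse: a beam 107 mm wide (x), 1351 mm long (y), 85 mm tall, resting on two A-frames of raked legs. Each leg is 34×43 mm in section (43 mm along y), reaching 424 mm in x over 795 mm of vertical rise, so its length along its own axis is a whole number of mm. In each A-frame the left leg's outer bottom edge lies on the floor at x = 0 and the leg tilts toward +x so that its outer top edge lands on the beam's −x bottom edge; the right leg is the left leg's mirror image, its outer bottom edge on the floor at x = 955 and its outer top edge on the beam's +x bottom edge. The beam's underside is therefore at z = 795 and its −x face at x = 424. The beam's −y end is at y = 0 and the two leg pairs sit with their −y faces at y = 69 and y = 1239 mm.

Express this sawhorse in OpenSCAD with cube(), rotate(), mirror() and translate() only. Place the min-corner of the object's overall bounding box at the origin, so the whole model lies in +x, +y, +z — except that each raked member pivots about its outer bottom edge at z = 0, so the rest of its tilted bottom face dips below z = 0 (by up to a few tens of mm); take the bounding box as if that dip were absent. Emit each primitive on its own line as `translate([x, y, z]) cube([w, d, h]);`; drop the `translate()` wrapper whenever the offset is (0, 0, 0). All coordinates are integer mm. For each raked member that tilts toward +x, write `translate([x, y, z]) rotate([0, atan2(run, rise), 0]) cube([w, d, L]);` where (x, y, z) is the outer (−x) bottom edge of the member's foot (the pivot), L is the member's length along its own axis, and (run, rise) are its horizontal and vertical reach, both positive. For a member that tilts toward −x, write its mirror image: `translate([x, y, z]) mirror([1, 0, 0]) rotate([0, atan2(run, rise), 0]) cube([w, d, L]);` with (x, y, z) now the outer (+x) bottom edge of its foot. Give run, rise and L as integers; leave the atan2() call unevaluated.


translate([424, 0, 795]) cube([107, 1351, 85]);
translate([0, 69, 0]) rotate([0, atan2(424, 795), 0]) cube([34, 43, 901]);
translate([955, 69, 0]) mirror([1, 0, 0]) rotate([0, atan2(424, 795), 0]) cube([34, 43, 901]);
translate([0, 1239, 0]) rotate([0, atan2(424, 795), 0]) cube([34, 43, 901]);
translate([955, 1239, 0]) mirror([1, 0, 0]) rotate([0, atan2(424, 795), 0]) cube([34, 43, 901]);
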